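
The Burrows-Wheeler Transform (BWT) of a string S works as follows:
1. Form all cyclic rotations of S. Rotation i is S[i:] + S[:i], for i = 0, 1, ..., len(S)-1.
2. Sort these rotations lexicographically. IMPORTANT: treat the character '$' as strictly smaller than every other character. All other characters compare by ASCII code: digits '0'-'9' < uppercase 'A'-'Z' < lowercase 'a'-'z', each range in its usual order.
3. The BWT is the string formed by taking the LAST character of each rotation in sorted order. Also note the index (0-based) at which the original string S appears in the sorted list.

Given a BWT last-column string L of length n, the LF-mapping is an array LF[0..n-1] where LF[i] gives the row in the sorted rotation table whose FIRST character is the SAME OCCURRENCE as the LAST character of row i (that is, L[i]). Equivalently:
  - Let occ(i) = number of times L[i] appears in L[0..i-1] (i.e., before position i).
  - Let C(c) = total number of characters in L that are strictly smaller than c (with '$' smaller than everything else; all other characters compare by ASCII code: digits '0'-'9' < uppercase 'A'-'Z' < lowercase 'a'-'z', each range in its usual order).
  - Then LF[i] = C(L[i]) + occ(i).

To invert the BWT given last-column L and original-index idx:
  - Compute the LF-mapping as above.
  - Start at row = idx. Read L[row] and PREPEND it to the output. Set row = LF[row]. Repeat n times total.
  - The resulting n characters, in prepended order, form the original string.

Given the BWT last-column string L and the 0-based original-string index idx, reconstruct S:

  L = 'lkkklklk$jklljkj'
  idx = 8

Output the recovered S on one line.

LF mapping: 11 4 5 6 12 7 13 8 0 1 9 14 15 2 10 3
Walk LF starting at row 8, prepending L[row]:
  step 1: row=8, L[8]='$', prepend. Next row=LF[8]=0
  step 2: row=0, L[0]='l', prepend. Next row=LF[0]=11
  step 3: row=11, L[11]='l', prepend. Next row=LF[11]=14
  step 4: row=14, L[14]='k', prepend. Next row=LF[14]=10
  step 5: row=10, L[10]='k', prepend. Next row=LF[10]=9
  step 6: row=9, L[9]='j', prepend. Next row=LF[9]=1
  step 7: row=1, L[1]='k', prepend. Next row=LF[1]=4
  step 8: row=4, L[4]='l', prepend. Next row=LF[4]=12
  step 9: row=12, L[12]='l', prepend. Next row=LF[12]=15
  step 10: row=15, L[15]='j', prepend. Next row=LF[15]=3
  step 11: row=3, L[3]='k', prepend. Next row=LF[3]=6
  step 12: row=6, L[6]='l', prepend. Next row=LF[6]=13
  step 13: row=13, L[13]='j', prepend. Next row=LF[13]=2
  step 14: row=2, L[2]='k', prepend. Next row=LF[2]=5
  step 15: row=5, L[5]='k', prepend. Next row=LF[5]=7
  step 16: row=7, L[7]='k', prepend. Next row=LF[7]=8
Reversed output: kkkjlkjllkjkkll$

Answer: kkkjlkjllkjkkll$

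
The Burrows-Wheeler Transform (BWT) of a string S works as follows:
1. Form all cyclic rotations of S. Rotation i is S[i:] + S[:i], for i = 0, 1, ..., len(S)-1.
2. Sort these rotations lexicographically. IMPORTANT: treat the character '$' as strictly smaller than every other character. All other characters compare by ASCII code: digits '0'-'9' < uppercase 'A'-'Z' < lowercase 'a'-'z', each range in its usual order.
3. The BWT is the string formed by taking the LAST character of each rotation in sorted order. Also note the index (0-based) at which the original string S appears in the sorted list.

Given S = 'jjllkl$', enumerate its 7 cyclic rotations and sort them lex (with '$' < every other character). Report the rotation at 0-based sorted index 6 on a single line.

All 7 rotations (rotation i = S[i:]+S[:i]):
  rot[0] = jjllkl$
  rot[1] = jllkl$j
  rot[2] = llkl$jj
  rot[3] = lkl$jjl
  rot[4] = kl$jjll
  rot[5] = l$jjllk
  rot[6] = $jjllkl
Sorted (with $ < everything):
  sorted[0] = $jjllkl
  sorted[1] = jjllkl$
  sorted[2] = jllkl$j
  sorted[3] = kl$jjll
  sorted[4] = l$jjllk
  sorted[5] = lkl$jjl
  sorted[6] = llkl$jj
sorted[6] = llkl$jj

Answer: llkl$jj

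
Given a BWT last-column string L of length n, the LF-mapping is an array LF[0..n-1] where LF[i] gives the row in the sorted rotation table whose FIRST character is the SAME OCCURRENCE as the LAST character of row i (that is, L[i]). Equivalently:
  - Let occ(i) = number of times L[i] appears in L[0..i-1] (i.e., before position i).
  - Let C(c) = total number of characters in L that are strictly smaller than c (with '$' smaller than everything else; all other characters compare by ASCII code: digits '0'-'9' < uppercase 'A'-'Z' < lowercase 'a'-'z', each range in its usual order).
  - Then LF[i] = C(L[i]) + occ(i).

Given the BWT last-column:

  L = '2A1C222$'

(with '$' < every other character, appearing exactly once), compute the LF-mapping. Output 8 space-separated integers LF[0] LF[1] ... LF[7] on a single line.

Char counts: '$':1, '1':1, '2':4, 'A':1, 'C':1
C (first-col start): C('$')=0, C('1')=1, C('2')=2, C('A')=6, C('C')=7
L[0]='2': occ=0, LF[0]=C('2')+0=2+0=2
L[1]='A': occ=0, LF[1]=C('A')+0=6+0=6
L[2]='1': occ=0, LF[2]=C('1')+0=1+0=1
L[3]='C': occ=0, LF[3]=C('C')+0=7+0=7
L[4]='2': occ=1, LF[4]=C('2')+1=2+1=3
L[5]='2': occ=2, LF[5]=C('2')+2=2+2=4
L[6]='2': occ=3, LF[6]=C('2')+3=2+3=5
L[7]='$': occ=0, LF[7]=C('$')+0=0+0=0

Answer: 2 6 1 7 3 4 5 0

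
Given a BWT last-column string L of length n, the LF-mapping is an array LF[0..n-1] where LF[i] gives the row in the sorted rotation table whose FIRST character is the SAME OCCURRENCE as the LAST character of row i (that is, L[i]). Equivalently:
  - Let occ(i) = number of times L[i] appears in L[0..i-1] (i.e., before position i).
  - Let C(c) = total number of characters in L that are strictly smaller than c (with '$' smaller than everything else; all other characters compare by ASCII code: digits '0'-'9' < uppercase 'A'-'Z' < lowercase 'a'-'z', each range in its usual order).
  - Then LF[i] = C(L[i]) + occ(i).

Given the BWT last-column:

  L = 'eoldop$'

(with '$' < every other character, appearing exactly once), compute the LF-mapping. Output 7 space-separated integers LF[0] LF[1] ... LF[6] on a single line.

Char counts: '$':1, 'd':1, 'e':1, 'l':1, 'o':2, 'p':1
C (first-col start): C('$')=0, C('d')=1, C('e')=2, C('l')=3, C('o')=4, C('p')=6
L[0]='e': occ=0, LF[0]=C('e')+0=2+0=2
L[1]='o': occ=0, LF[1]=C('o')+0=4+0=4
L[2]='l': occ=0, LF[2]=C('l')+0=3+0=3
L[3]='d': occ=0, LF[3]=C('d')+0=1+0=1
L[4]='o': occ=1, LF[4]=C('o')+1=4+1=5
L[5]='p': occ=0, LF[5]=C('p')+0=6+0=6
L[6]='$': occ=0, LF[6]=C('$')+0=0+0=0

Answer: 2 4 3 1 5 6 0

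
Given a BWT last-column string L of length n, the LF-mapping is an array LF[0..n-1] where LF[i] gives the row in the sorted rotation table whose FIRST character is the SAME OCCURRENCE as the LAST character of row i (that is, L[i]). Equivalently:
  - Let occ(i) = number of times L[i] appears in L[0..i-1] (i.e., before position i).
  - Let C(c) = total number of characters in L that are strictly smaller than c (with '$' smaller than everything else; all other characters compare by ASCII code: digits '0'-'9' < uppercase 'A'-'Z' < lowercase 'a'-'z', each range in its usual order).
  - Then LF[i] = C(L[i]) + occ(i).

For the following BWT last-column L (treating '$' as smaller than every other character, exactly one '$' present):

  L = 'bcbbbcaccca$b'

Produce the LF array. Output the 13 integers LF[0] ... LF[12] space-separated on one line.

Char counts: '$':1, 'a':2, 'b':5, 'c':5
C (first-col start): C('$')=0, C('a')=1, C('b')=3, C('c')=8
L[0]='b': occ=0, LF[0]=C('b')+0=3+0=3
L[1]='c': occ=0, LF[1]=C('c')+0=8+0=8
L[2]='b': occ=1, LF[2]=C('b')+1=3+1=4
L[3]='b': occ=2, LF[3]=C('b')+2=3+2=5
L[4]='b': occ=3, LF[4]=C('b')+3=3+3=6
L[5]='c': occ=1, LF[5]=C('c')+1=8+1=9
L[6]='a': occ=0, LF[6]=C('a')+0=1+0=1
L[7]='c': occ=2, LF[7]=C('c')+2=8+2=10
L[8]='c': occ=3, LF[8]=C('c')+3=8+3=11
L[9]='c': occ=4, LF[9]=C('c')+4=8+4=12
L[10]='a': occ=1, LF[10]=C('a')+1=1+1=2
L[11]='$': occ=0, LF[11]=C('$')+0=0+0=0
L[12]='b': occ=4, LF[12]=C('b')+4=3+4=7

Answer: 3 8 4 5 6 9 1 10 11 12 2 0 7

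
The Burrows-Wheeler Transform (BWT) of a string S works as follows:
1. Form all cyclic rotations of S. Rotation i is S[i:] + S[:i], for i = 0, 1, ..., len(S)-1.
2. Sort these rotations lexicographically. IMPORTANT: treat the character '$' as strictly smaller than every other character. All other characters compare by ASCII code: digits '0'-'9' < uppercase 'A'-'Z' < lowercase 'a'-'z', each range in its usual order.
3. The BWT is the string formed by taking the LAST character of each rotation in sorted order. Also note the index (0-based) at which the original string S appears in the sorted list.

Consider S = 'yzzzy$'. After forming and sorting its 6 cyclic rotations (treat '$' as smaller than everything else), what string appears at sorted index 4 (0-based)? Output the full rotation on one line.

Answer: zzy$yz

Derivation:
All 6 rotations (rotation i = S[i:]+S[:i]):
  rot[0] = yzzzy$
  rot[1] = zzzy$y
  rot[2] = zzy$yz
  rot[3] = zy$yzz
  rot[4] = y$yzzz
  rot[5] = $yzzzy
Sorted (with $ < everything):
  sorted[0] = $yzzzy
  sorted[1] = y$yzzz
  sorted[2] = yzzzy$
  sorted[3] = zy$yzz
  sorted[4] = zzy$yz
  sorted[5] = zzzy$y
sorted[4] = zzy$yz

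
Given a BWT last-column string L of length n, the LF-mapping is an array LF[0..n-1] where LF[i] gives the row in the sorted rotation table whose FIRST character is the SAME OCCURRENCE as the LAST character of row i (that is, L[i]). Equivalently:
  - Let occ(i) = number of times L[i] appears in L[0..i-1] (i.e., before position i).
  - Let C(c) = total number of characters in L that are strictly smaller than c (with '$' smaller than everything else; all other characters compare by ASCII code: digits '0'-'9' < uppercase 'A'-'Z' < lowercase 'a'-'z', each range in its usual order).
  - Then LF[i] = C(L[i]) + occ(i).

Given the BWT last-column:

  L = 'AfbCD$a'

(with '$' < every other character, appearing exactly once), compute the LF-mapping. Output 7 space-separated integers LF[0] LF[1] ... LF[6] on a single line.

Char counts: '$':1, 'A':1, 'C':1, 'D':1, 'a':1, 'b':1, 'f':1
C (first-col start): C('$')=0, C('A')=1, C('C')=2, C('D')=3, C('a')=4, C('b')=5, C('f')=6
L[0]='A': occ=0, LF[0]=C('A')+0=1+0=1
L[1]='f': occ=0, LF[1]=C('f')+0=6+0=6
L[2]='b': occ=0, LF[2]=C('b')+0=5+0=5
L[3]='C': occ=0, LF[3]=C('C')+0=2+0=2
L[4]='D': occ=0, LF[4]=C('D')+0=3+0=3
L[5]='$': occ=0, LF[5]=C('$')+0=0+0=0
L[6]='a': occ=0, LF[6]=C('a')+0=4+0=4

Answer: 1 6 5 2 3 0 4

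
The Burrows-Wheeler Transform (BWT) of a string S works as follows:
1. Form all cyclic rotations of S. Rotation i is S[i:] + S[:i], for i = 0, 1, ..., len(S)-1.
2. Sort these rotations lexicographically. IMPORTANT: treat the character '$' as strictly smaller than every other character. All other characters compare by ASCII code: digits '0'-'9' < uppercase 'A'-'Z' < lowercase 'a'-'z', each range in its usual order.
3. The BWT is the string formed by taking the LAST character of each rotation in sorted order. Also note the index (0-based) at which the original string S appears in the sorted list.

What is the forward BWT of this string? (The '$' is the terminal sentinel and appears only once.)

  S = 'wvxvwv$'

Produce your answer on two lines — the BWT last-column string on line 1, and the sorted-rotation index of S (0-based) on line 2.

Answer: vwxwv$v
5

Derivation:
All 7 rotations (rotation i = S[i:]+S[:i]):
  rot[0] = wvxvwv$
  rot[1] = vxvwv$w
  rot[2] = xvwv$wv
  rot[3] = vwv$wvx
  rot[4] = wv$wvxv
  rot[5] = v$wvxvw
  rot[6] = $wvxvwv
Sorted (with $ < everything):
  sorted[0] = $wvxvwv  (last char: 'v')
  sorted[1] = v$wvxvw  (last char: 'w')
  sorted[2] = vwv$wvx  (last char: 'x')
  sorted[3] = vxvwv$w  (last char: 'w')
  sorted[4] = wv$wvxv  (last char: 'v')
  sorted[5] = wvxvwv$  (last char: '$')
  sorted[6] = xvwv$wv  (last char: 'v')
Last column: vwxwv$v
Original string S is at sorted index 5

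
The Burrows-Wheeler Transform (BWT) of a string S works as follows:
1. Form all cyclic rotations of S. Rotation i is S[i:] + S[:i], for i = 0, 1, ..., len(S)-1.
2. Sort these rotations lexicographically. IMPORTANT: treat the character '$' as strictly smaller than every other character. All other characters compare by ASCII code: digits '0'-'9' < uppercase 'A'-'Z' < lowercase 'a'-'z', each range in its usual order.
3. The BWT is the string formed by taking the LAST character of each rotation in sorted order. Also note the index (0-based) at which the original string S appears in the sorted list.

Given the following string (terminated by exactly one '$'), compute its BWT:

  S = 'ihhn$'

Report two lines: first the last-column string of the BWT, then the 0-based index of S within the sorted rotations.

Answer: nih$h
3

Derivation:
All 5 rotations (rotation i = S[i:]+S[:i]):
  rot[0] = ihhn$
  rot[1] = hhn$i
  rot[2] = hn$ih
  rot[3] = n$ihh
  rot[4] = $ihhn
Sorted (with $ < everything):
  sorted[0] = $ihhn  (last char: 'n')
  sorted[1] = hhn$i  (last char: 'i')
  sorted[2] = hn$ih  (last char: 'h')
  sorted[3] = ihhn$  (last char: '$')
  sorted[4] = n$ihh  (last char: 'h')
Last column: nih$h
Original string S is at sorted index 3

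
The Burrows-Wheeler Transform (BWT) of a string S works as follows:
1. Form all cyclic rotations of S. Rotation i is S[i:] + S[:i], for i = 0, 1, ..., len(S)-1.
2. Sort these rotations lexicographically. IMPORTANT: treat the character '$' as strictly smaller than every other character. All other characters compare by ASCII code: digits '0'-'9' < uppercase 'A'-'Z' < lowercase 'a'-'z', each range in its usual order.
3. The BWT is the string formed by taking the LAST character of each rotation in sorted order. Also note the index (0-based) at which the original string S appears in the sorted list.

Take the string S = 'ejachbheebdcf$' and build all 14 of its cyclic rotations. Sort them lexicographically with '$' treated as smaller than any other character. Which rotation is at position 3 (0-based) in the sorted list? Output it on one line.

Answer: bheebdcf$ejach

Derivation:
All 14 rotations (rotation i = S[i:]+S[:i]):
  rot[0] = ejachbheebdcf$
  rot[1] = jachbheebdcf$e
  rot[2] = achbheebdcf$ej
  rot[3] = chbheebdcf$eja
  rot[4] = hbheebdcf$ejac
  rot[5] = bheebdcf$ejach
  rot[6] = heebdcf$ejachb
  rot[7] = eebdcf$ejachbh
  rot[8] = ebdcf$ejachbhe
  rot[9] = bdcf$ejachbhee
  rot[10] = dcf$ejachbheeb
  rot[11] = cf$ejachbheebd
  rot[12] = f$ejachbheebdc
  rot[13] = $ejachbheebdcf
Sorted (with $ < everything):
  sorted[0] = $ejachbheebdcf
  sorted[1] = achbheebdcf$ej
  sorted[2] = bdcf$ejachbhee
  sorted[3] = bheebdcf$ejach
  sorted[4] = cf$ejachbheebd
  sorted[5] = chbheebdcf$eja
  sorted[6] = dcf$ejachbheeb
  sorted[7] = ebdcf$ejachbhe
  sorted[8] = eebdcf$ejachbh
  sorted[9] = ejachbheebdcf$
  sorted[10] = f$ejachbheebdc
  sorted[11] = hbheebdcf$ejac
  sorted[12] = heebdcf$ejachb
  sorted[13] = jachbheebdcf$e
sorted[3] = bheebdcf$ejach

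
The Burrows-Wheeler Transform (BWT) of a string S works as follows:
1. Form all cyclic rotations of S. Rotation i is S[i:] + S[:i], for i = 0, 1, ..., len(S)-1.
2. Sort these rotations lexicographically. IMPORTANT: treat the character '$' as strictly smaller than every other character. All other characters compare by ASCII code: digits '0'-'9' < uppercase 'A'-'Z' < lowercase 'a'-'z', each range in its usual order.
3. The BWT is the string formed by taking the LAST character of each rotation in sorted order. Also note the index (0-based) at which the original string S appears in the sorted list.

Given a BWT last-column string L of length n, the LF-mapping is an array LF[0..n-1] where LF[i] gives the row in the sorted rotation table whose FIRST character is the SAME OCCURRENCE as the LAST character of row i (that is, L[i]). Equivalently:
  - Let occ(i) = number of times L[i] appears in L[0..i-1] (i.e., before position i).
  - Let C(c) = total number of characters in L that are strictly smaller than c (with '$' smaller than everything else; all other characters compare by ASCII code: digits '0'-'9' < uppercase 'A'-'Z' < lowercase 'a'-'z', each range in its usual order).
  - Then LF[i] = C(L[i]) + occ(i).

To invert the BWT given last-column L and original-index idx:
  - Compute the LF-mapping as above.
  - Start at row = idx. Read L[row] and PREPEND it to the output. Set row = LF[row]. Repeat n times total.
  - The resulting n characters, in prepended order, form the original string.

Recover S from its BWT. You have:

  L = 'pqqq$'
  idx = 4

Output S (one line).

Answer: qqqp$

Derivation:
LF mapping: 1 2 3 4 0
Walk LF starting at row 4, prepending L[row]:
  step 1: row=4, L[4]='$', prepend. Next row=LF[4]=0
  step 2: row=0, L[0]='p', prepend. Next row=LF[0]=1
  step 3: row=1, L[1]='q', prepend. Next row=LF[1]=2
  step 4: row=2, L[2]='q', prepend. Next row=LF[2]=3
  step 5: row=3, L[3]='q', prepend. Next row=LF[3]=4
Reversed output: qqqp$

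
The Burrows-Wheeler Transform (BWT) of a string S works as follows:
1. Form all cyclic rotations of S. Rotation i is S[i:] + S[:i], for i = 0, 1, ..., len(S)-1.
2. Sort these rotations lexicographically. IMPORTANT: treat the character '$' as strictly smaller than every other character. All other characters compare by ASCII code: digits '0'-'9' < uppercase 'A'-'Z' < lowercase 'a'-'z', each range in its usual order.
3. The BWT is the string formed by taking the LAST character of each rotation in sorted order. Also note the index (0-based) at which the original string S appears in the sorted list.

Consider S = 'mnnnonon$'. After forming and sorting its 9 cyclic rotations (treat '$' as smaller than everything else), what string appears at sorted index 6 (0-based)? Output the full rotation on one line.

Answer: nonon$mnn

Derivation:
All 9 rotations (rotation i = S[i:]+S[:i]):
  rot[0] = mnnnonon$
  rot[1] = nnnonon$m
  rot[2] = nnonon$mn
  rot[3] = nonon$mnn
  rot[4] = onon$mnnn
  rot[5] = non$mnnno
  rot[6] = on$mnnnon
  rot[7] = n$mnnnono
  rot[8] = $mnnnonon
Sorted (with $ < everything):
  sorted[0] = $mnnnonon
  sorted[1] = mnnnonon$
  sorted[2] = n$mnnnono
  sorted[3] = nnnonon$m
  sorted[4] = nnonon$mn
  sorted[5] = non$mnnno
  sorted[6] = nonon$mnn
  sorted[7] = on$mnnnon
  sorted[8] = onon$mnnn
sorted[6] = nonon$mnn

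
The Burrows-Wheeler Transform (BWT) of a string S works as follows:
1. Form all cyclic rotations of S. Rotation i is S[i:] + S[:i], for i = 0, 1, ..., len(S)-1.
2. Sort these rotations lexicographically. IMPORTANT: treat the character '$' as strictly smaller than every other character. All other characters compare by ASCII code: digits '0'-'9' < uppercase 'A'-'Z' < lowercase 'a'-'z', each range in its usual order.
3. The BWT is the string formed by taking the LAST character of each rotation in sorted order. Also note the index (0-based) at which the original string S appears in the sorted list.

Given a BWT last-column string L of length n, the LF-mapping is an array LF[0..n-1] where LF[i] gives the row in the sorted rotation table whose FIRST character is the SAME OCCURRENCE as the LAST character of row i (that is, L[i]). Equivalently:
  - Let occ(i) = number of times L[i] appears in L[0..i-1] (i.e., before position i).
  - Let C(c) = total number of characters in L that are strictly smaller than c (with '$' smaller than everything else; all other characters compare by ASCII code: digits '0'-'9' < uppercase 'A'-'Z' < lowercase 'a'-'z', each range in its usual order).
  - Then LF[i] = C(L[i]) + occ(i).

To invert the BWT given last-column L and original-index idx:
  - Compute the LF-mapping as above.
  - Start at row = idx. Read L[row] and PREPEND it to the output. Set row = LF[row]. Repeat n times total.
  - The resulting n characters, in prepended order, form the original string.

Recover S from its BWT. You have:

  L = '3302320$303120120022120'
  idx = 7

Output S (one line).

Answer: 0313022023000231201223$

Derivation:
LF mapping: 18 19 1 11 20 12 2 0 21 3 22 8 13 4 9 14 5 6 15 16 10 17 7
Walk LF starting at row 7, prepending L[row]:
  step 1: row=7, L[7]='$', prepend. Next row=LF[7]=0
  step 2: row=0, L[0]='3', prepend. Next row=LF[0]=18
  step 3: row=18, L[18]='2', prepend. Next row=LF[18]=15
  step 4: row=15, L[15]='2', prepend. Next row=LF[15]=14
  step 5: row=14, L[14]='1', prepend. Next row=LF[14]=9
  step 6: row=9, L[9]='0', prepend. Next row=LF[9]=3
  step 7: row=3, L[3]='2', prepend. Next row=LF[3]=11
  step 8: row=11, L[11]='1', prepend. Next row=LF[11]=8
  step 9: row=8, L[8]='3', prepend. Next row=LF[8]=21
  step 10: row=21, L[21]='2', prepend. Next row=LF[21]=17
  step 11: row=17, L[17]='0', prepend. Next row=LF[17]=6
  step 12: row=6, L[6]='0', prepend. Next row=LF[6]=2
  step 13: row=2, L[2]='0', prepend. Next row=LF[2]=1
  step 14: row=1, L[1]='3', prepend. Next row=LF[1]=19
  step 15: row=19, L[19]='2', prepend. Next row=LF[19]=16
  step 16: row=16, L[16]='0', prepend. Next row=LF[16]=5
  step 17: row=5, L[5]='2', prepend. Next row=LF[5]=12
  step 18: row=12, L[12]='2', prepend. Next row=LF[12]=13
  step 19: row=13, L[13]='0', prepend. Next row=LF[13]=4
  step 20: row=4, L[4]='3', prepend. Next row=LF[4]=20
  step 21: row=20, L[20]='1', prepend. Next row=LF[20]=10
  step 22: row=10, L[10]='3', prepend. Next row=LF[10]=22
  step 23: row=22, L[22]='0', prepend. Next row=LF[22]=7
Reversed output: 0313022023000231201223$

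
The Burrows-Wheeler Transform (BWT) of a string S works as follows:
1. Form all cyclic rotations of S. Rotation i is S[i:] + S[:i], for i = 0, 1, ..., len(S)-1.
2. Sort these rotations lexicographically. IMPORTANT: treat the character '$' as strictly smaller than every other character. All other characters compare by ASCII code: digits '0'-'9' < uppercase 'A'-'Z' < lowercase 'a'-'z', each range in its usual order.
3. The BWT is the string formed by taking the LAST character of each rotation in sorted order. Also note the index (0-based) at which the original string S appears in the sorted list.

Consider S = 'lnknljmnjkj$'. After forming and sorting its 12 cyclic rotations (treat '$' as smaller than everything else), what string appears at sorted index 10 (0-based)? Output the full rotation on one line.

All 12 rotations (rotation i = S[i:]+S[:i]):
  rot[0] = lnknljmnjkj$
  rot[1] = nknljmnjkj$l
  rot[2] = knljmnjkj$ln
  rot[3] = nljmnjkj$lnk
  rot[4] = ljmnjkj$lnkn
  rot[5] = jmnjkj$lnknl
  rot[6] = mnjkj$lnknlj
  rot[7] = njkj$lnknljm
  rot[8] = jkj$lnknljmn
  rot[9] = kj$lnknljmnj
  rot[10] = j$lnknljmnjk
  rot[11] = $lnknljmnjkj
Sorted (with $ < everything):
  sorted[0] = $lnknljmnjkj
  sorted[1] = j$lnknljmnjk
  sorted[2] = jkj$lnknljmn
  sorted[3] = jmnjkj$lnknl
  sorted[4] = kj$lnknljmnj
  sorted[5] = knljmnjkj$ln
  sorted[6] = ljmnjkj$lnkn
  sorted[7] = lnknljmnjkj$
  sorted[8] = mnjkj$lnknlj
  sorted[9] = njkj$lnknljm
  sorted[10] = nknljmnjkj$l
  sorted[11] = nljmnjkj$lnk
sorted[10] = nknljmnjkj$l

Answer: nknljmnjkj$l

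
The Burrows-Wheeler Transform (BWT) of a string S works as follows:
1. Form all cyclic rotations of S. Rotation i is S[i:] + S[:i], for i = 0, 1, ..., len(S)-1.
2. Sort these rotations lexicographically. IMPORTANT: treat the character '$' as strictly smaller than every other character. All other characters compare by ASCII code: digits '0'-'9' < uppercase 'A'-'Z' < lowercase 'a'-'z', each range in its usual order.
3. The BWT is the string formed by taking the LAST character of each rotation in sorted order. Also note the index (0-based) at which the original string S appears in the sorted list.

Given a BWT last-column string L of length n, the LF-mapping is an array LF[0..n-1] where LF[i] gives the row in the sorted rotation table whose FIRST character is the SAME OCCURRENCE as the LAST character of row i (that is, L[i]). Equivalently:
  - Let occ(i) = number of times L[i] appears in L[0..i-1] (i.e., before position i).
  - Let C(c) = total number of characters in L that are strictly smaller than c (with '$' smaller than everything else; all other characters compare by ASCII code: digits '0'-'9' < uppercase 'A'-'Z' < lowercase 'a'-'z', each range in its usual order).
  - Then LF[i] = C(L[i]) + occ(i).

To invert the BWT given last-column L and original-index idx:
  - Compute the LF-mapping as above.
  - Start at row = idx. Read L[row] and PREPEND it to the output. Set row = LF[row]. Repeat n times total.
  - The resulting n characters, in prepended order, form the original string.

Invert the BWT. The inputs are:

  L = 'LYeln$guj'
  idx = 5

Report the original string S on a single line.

Answer: jungleYL$

Derivation:
LF mapping: 1 2 3 6 7 0 4 8 5
Walk LF starting at row 5, prepending L[row]:
  step 1: row=5, L[5]='$', prepend. Next row=LF[5]=0
  step 2: row=0, L[0]='L', prepend. Next row=LF[0]=1
  step 3: row=1, L[1]='Y', prepend. Next row=LF[1]=2
  step 4: row=2, L[2]='e', prepend. Next row=LF[2]=3
  step 5: row=3, L[3]='l', prepend. Next row=LF[3]=6
  step 6: row=6, L[6]='g', prepend. Next row=LF[6]=4
  step 7: row=4, L[4]='n', prepend. Next row=LF[4]=7
  step 8: row=7, L[7]='u', prepend. Next row=LF[7]=8
  step 9: row=8, L[8]='j', prepend. Next row=LF[8]=5
Reversed output: jungleYL$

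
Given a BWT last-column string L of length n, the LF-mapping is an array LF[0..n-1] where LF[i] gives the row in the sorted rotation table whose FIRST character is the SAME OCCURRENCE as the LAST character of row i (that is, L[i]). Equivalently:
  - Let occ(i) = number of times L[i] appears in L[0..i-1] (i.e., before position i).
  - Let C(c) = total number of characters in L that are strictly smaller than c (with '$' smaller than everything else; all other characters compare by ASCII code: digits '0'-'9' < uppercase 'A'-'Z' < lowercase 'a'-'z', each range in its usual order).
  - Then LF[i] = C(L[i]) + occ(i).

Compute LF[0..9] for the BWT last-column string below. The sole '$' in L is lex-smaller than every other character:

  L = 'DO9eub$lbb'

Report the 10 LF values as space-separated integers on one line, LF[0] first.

Char counts: '$':1, '9':1, 'D':1, 'O':1, 'b':3, 'e':1, 'l':1, 'u':1
C (first-col start): C('$')=0, C('9')=1, C('D')=2, C('O')=3, C('b')=4, C('e')=7, C('l')=8, C('u')=9
L[0]='D': occ=0, LF[0]=C('D')+0=2+0=2
L[1]='O': occ=0, LF[1]=C('O')+0=3+0=3
L[2]='9': occ=0, LF[2]=C('9')+0=1+0=1
L[3]='e': occ=0, LF[3]=C('e')+0=7+0=7
L[4]='u': occ=0, LF[4]=C('u')+0=9+0=9
L[5]='b': occ=0, LF[5]=C('b')+0=4+0=4
L[6]='$': occ=0, LF[6]=C('$')+0=0+0=0
L[7]='l': occ=0, LF[7]=C('l')+0=8+0=8
L[8]='b': occ=1, LF[8]=C('b')+1=4+1=5
L[9]='b': occ=2, LF[9]=C('b')+2=4+2=6

Answer: 2 3 1 7 9 4 0 8 5 6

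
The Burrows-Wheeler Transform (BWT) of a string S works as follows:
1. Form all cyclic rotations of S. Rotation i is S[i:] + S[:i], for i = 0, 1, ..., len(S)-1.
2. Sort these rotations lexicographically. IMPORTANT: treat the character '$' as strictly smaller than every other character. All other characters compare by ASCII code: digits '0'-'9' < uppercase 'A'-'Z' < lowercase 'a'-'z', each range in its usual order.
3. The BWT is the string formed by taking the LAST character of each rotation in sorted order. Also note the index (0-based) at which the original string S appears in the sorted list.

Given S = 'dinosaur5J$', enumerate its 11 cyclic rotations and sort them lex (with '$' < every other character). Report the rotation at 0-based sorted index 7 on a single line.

Answer: osaur5J$din

Derivation:
All 11 rotations (rotation i = S[i:]+S[:i]):
  rot[0] = dinosaur5J$
  rot[1] = inosaur5J$d
  rot[2] = nosaur5J$di
  rot[3] = osaur5J$din
  rot[4] = saur5J$dino
  rot[5] = aur5J$dinos
  rot[6] = ur5J$dinosa
  rot[7] = r5J$dinosau
  rot[8] = 5J$dinosaur
  rot[9] = J$dinosaur5
  rot[10] = $dinosaur5J
Sorted (with $ < everything):
  sorted[0] = $dinosaur5J
  sorted[1] = 5J$dinosaur
  sorted[2] = J$dinosaur5
  sorted[3] = aur5J$dinos
  sorted[4] = dinosaur5J$
  sorted[5] = inosaur5J$d
  sorted[6] = nosaur5J$di
  sorted[7] = osaur5J$din
  sorted[8] = r5J$dinosau
  sorted[9] = saur5J$dino
  sorted[10] = ur5J$dinosa
sorted[7] = osaur5J$din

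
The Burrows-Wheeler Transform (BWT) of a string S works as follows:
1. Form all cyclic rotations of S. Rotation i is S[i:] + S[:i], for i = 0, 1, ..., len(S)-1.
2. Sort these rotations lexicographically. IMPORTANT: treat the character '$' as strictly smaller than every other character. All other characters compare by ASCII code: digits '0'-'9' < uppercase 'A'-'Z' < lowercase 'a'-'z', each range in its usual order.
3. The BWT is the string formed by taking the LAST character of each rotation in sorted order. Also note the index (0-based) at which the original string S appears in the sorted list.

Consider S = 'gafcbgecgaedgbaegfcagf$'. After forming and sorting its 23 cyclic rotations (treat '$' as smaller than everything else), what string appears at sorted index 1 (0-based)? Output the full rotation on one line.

Answer: aedgbaegfcagf$gafcbgecg

Derivation:
All 23 rotations (rotation i = S[i:]+S[:i]):
  rot[0] = gafcbgecgaedgbaegfcagf$
  rot[1] = afcbgecgaedgbaegfcagf$g
  rot[2] = fcbgecgaedgbaegfcagf$ga
  rot[3] = cbgecgaedgbaegfcagf$gaf
  rot[4] = bgecgaedgbaegfcagf$gafc
  rot[5] = gecgaedgbaegfcagf$gafcb
  rot[6] = ecgaedgbaegfcagf$gafcbg
  rot[7] = cgaedgbaegfcagf$gafcbge
  rot[8] = gaedgbaegfcagf$gafcbgec
  rot[9] = aedgbaegfcagf$gafcbgecg
  rot[10] = edgbaegfcagf$gafcbgecga
  rot[11] = dgbaegfcagf$gafcbgecgae
  rot[12] = gbaegfcagf$gafcbgecgaed
  rot[13] = baegfcagf$gafcbgecgaedg
  rot[14] = aegfcagf$gafcbgecgaedgb
  rot[15] = egfcagf$gafcbgecgaedgba
  rot[16] = gfcagf$gafcbgecgaedgbae
  rot[17] = fcagf$gafcbgecgaedgbaeg
  rot[18] = cagf$gafcbgecgaedgbaegf
  rot[19] = agf$gafcbgecgaedgbaegfc
  rot[20] = gf$gafcbgecgaedgbaegfca
  rot[21] = f$gafcbgecgaedgbaegfcag
  rot[22] = $gafcbgecgaedgbaegfcagf
Sorted (with $ < everything):
  sorted[0] = $gafcbgecgaedgbaegfcagf
  sorted[1] = aedgbaegfcagf$gafcbgecg
  sorted[2] = aegfcagf$gafcbgecgaedgb
  sorted[3] = afcbgecgaedgbaegfcagf$g
  sorted[4] = agf$gafcbgecgaedgbaegfc
  sorted[5] = baegfcagf$gafcbgecgaedg
  sorted[6] = bgecgaedgbaegfcagf$gafc
  sorted[7] = cagf$gafcbgecgaedgbaegf
  sorted[8] = cbgecgaedgbaegfcagf$gaf
  sorted[9] = cgaedgbaegfcagf$gafcbge
  sorted[10] = dgbaegfcagf$gafcbgecgae
  sorted[11] = ecgaedgbaegfcagf$gafcbg
  sorted[12] = edgbaegfcagf$gafcbgecga
  sorted[13] = egfcagf$gafcbgecgaedgba
  sorted[14] = f$gafcbgecgaedgbaegfcag
  sorted[15] = fcagf$gafcbgecgaedgbaeg
  sorted[16] = fcbgecgaedgbaegfcagf$ga
  sorted[17] = gaedgbaegfcagf$gafcbgec
  sorted[18] = gafcbgecgaedgbaegfcagf$
  sorted[19] = gbaegfcagf$gafcbgecgaed
  sorted[20] = gecgaedgbaegfcagf$gafcb
  sorted[21] = gf$gafcbgecgaedgbaegfca
  sorted[22] = gfcagf$gafcbgecgaedgbae
sorted[1] = aedgbaegfcagf$gafcbgecg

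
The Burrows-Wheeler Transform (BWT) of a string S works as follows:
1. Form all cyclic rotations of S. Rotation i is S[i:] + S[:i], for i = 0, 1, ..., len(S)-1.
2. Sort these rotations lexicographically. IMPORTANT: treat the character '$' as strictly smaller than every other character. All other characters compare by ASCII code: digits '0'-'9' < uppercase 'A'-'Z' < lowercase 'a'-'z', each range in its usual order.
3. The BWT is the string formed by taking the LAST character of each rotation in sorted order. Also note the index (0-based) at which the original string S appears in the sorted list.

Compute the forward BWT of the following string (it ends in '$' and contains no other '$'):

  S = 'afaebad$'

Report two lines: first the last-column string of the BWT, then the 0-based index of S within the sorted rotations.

All 8 rotations (rotation i = S[i:]+S[:i]):
  rot[0] = afaebad$
  rot[1] = faebad$a
  rot[2] = aebad$af
  rot[3] = ebad$afa
  rot[4] = bad$afae
  rot[5] = ad$afaeb
  rot[6] = d$afaeba
  rot[7] = $afaebad
Sorted (with $ < everything):
  sorted[0] = $afaebad  (last char: 'd')
  sorted[1] = ad$afaeb  (last char: 'b')
  sorted[2] = aebad$af  (last char: 'f')
  sorted[3] = afaebad$  (last char: '$')
  sorted[4] = bad$afae  (last char: 'e')
  sorted[5] = d$afaeba  (last char: 'a')
  sorted[6] = ebad$afa  (last char: 'a')
  sorted[7] = faebad$a  (last char: 'a')
Last column: dbf$eaaa
Original string S is at sorted index 3

Answer: dbf$eaaa
3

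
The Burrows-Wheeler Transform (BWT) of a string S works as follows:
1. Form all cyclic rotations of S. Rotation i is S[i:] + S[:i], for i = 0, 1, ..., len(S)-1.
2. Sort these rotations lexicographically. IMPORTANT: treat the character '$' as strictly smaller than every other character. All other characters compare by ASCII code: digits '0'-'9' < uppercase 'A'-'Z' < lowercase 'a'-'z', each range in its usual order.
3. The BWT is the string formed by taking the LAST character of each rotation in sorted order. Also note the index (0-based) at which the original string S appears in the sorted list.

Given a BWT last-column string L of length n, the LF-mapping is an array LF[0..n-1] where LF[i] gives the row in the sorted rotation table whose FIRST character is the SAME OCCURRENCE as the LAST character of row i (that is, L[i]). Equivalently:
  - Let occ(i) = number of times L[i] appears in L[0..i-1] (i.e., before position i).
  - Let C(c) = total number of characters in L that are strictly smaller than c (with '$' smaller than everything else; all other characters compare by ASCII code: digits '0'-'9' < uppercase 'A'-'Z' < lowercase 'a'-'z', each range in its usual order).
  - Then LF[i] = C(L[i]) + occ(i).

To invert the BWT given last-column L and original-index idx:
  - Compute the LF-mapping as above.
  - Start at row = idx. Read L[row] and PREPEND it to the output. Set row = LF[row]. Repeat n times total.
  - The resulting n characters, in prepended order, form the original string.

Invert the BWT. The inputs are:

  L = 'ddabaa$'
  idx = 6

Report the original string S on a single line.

Answer: daabad$

Derivation:
LF mapping: 5 6 1 4 2 3 0
Walk LF starting at row 6, prepending L[row]:
  step 1: row=6, L[6]='$', prepend. Next row=LF[6]=0
  step 2: row=0, L[0]='d', prepend. Next row=LF[0]=5
  step 3: row=5, L[5]='a', prepend. Next row=LF[5]=3
  step 4: row=3, L[3]='b', prepend. Next row=LF[3]=4
  step 5: row=4, L[4]='a', prepend. Next row=LF[4]=2
  step 6: row=2, L[2]='a', prepend. Next row=LF[2]=1
  step 7: row=1, L[1]='d', prepend. Next row=LF[1]=6
Reversed output: daabad$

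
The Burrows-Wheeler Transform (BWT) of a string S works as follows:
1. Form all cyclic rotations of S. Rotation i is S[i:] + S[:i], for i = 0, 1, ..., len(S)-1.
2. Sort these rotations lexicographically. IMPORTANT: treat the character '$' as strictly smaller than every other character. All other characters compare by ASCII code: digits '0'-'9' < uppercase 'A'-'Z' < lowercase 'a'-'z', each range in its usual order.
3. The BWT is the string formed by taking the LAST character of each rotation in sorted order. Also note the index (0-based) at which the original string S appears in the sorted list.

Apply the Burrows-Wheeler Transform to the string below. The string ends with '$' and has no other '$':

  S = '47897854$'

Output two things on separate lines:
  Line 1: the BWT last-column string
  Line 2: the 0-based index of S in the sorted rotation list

All 9 rotations (rotation i = S[i:]+S[:i]):
  rot[0] = 47897854$
  rot[1] = 7897854$4
  rot[2] = 897854$47
  rot[3] = 97854$478
  rot[4] = 7854$4789
  rot[5] = 854$47897
  rot[6] = 54$478978
  rot[7] = 4$4789785
  rot[8] = $47897854
Sorted (with $ < everything):
  sorted[0] = $47897854  (last char: '4')
  sorted[1] = 4$4789785  (last char: '5')
  sorted[2] = 47897854$  (last char: '$')
  sorted[3] = 54$478978  (last char: '8')
  sorted[4] = 7854$4789  (last char: '9')
  sorted[5] = 7897854$4  (last char: '4')
  sorted[6] = 854$47897  (last char: '7')
  sorted[7] = 897854$47  (last char: '7')
  sorted[8] = 97854$478  (last char: '8')
Last column: 45$894778
Original string S is at sorted index 2

Answer: 45$894778
2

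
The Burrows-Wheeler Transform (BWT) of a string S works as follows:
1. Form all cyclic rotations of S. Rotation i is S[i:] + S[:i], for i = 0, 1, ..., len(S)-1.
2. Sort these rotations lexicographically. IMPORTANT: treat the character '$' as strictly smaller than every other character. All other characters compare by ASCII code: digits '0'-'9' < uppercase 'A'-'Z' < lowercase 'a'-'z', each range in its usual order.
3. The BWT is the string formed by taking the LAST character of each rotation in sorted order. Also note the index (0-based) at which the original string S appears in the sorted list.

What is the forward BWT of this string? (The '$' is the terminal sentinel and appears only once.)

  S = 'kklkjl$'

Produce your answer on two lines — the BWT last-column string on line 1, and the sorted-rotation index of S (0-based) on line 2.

Answer: lkl$kjk
3

Derivation:
All 7 rotations (rotation i = S[i:]+S[:i]):
  rot[0] = kklkjl$
  rot[1] = klkjl$k
  rot[2] = lkjl$kk
  rot[3] = kjl$kkl
  rot[4] = jl$kklk
  rot[5] = l$kklkj
  rot[6] = $kklkjl
Sorted (with $ < everything):
  sorted[0] = $kklkjl  (last char: 'l')
  sorted[1] = jl$kklk  (last char: 'k')
  sorted[2] = kjl$kkl  (last char: 'l')
  sorted[3] = kklkjl$  (last char: '$')
  sorted[4] = klkjl$k  (last char: 'k')
  sorted[5] = l$kklkj  (last char: 'j')
  sorted[6] = lkjl$kk  (last char: 'k')
Last column: lkl$kjk
Original string S is at sorted index 3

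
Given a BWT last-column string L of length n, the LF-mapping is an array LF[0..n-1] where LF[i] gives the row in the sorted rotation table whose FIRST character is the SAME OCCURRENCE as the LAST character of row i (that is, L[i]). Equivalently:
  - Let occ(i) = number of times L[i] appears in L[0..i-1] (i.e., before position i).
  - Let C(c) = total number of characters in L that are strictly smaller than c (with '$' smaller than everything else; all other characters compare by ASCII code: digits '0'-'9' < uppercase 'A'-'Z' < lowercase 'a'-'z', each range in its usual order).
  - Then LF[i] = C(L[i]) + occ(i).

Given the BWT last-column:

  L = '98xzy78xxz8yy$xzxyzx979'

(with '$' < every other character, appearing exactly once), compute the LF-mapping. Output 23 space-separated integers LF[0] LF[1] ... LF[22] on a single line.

Answer: 6 3 9 19 15 1 4 10 11 20 5 16 17 0 12 21 13 18 22 14 7 2 8

Derivation:
Char counts: '$':1, '7':2, '8':3, '9':3, 'x':6, 'y':4, 'z':4
C (first-col start): C('$')=0, C('7')=1, C('8')=3, C('9')=6, C('x')=9, C('y')=15, C('z')=19
L[0]='9': occ=0, LF[0]=C('9')+0=6+0=6
L[1]='8': occ=0, LF[1]=C('8')+0=3+0=3
L[2]='x': occ=0, LF[2]=C('x')+0=9+0=9
L[3]='z': occ=0, LF[3]=C('z')+0=19+0=19
L[4]='y': occ=0, LF[4]=C('y')+0=15+0=15
L[5]='7': occ=0, LF[5]=C('7')+0=1+0=1
L[6]='8': occ=1, LF[6]=C('8')+1=3+1=4
L[7]='x': occ=1, LF[7]=C('x')+1=9+1=10
L[8]='x': occ=2, LF[8]=C('x')+2=9+2=11
L[9]='z': occ=1, LF[9]=C('z')+1=19+1=20
L[10]='8': occ=2, LF[10]=C('8')+2=3+2=5
L[11]='y': occ=1, LF[11]=C('y')+1=15+1=16
L[12]='y': occ=2, LF[12]=C('y')+2=15+2=17
L[13]='$': occ=0, LF[13]=C('$')+0=0+0=0
L[14]='x': occ=3, LF[14]=C('x')+3=9+3=12
L[15]='z': occ=2, LF[15]=C('z')+2=19+2=21
L[16]='x': occ=4, LF[16]=C('x')+4=9+4=13
L[17]='y': occ=3, LF[17]=C('y')+3=15+3=18
L[18]='z': occ=3, LF[18]=C('z')+3=19+3=22
L[19]='x': occ=5, LF[19]=C('x')+5=9+5=14
L[20]='9': occ=1, LF[20]=C('9')+1=6+1=7
L[21]='7': occ=1, LF[21]=C('7')+1=1+1=2
L[22]='9': occ=2, LF[22]=C('9')+2=6+2=8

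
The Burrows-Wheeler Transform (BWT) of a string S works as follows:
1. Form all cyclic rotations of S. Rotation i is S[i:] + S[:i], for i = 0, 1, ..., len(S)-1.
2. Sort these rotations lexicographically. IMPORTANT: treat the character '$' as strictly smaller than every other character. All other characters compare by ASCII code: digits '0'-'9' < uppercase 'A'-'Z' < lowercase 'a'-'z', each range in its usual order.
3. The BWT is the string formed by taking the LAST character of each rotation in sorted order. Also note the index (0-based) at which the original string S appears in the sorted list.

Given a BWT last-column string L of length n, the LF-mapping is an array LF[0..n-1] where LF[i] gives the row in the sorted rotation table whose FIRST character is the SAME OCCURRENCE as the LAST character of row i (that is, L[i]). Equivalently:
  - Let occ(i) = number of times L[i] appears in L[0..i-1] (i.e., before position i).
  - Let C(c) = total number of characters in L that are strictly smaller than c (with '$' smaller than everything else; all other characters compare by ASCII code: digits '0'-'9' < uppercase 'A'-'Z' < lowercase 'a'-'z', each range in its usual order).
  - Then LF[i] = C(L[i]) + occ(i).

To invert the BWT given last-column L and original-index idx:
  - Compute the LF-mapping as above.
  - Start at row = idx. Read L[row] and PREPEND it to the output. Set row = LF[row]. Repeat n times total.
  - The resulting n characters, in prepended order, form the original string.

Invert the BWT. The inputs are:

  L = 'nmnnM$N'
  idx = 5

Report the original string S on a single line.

Answer: nNnmMn$

Derivation:
LF mapping: 4 3 5 6 1 0 2
Walk LF starting at row 5, prepending L[row]:
  step 1: row=5, L[5]='$', prepend. Next row=LF[5]=0
  step 2: row=0, L[0]='n', prepend. Next row=LF[0]=4
  step 3: row=4, L[4]='M', prepend. Next row=LF[4]=1
  step 4: row=1, L[1]='m', prepend. Next row=LF[1]=3
  step 5: row=3, L[3]='n', prepend. Next row=LF[3]=6
  step 6: row=6, L[6]='N', prepend. Next row=LF[6]=2
  step 7: row=2, L[2]='n', prepend. Next row=LF[2]=5
Reversed output: nNnmMn$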